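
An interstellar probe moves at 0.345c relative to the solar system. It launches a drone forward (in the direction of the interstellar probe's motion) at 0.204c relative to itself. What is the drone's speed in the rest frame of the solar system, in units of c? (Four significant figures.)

Relativistic velocity addition: u = (u' + v)/(1 + u'v/c²), with u' = 0.204c and v = 0.345c.
Numerator: 0.204 + 0.345 = 0.549. Denominator: 1 + (0.204)(0.345) = 1.07038.
u = 0.549/1.07038 = 0.5129, so the speed is 0.5129c.

0.5129c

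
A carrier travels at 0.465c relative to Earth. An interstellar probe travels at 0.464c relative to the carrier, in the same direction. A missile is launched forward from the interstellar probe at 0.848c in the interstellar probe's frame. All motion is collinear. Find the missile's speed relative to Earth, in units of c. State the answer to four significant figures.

Compose velocities in two stages. Stage 1 (into S'): u₁ = (0.848+0.464)/(1+0.848×0.464) = 0.94153.
Stage 2 (into S): u = (0.94153+0.465)/(1+0.94153×0.465) = 0.97824, so the speed is 0.9782c.

0.9782c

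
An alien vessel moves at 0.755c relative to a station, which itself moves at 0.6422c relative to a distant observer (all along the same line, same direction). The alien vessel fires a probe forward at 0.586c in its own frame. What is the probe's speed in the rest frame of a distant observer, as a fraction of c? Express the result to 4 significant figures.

0.9842c

First combine the probe and alien vessel (S''→S'): u₁ = (0.586 + 0.755)/(1 + 0.586×0.755) = 1.341/1.44243 = 0.92968.
Then combine with the station (S'→S): u = (0.92968 + 0.6422)/(1 + 0.92968×0.6422) = 1.57188/1.597040496 = 0.98425.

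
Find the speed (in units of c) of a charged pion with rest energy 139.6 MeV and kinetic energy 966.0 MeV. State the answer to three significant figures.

K = (γ−1)mc², so γ = 1 + 966.0/139.6 = 7.9198.
Then v/c = √(1 − γ⁻²) = √(1 − 0.0159431) = √0.9840569 = 0.992.

0.992c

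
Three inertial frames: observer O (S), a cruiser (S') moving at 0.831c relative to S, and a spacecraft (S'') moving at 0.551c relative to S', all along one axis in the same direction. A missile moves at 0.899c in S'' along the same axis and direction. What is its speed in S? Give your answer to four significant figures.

0.9972c

Apply u = (u'+v)/(1+u'v) twice. Missile in the cruiser frame: (0.899+0.551)/(1+0.899·0.551) = 1.45/1.495349 = 0.96967c.
That velocity, transformed to the rest frame of observer O: (0.96967+0.831)/(1+0.96967·0.831) = 1.80067/1.80579577 = 0.99716c.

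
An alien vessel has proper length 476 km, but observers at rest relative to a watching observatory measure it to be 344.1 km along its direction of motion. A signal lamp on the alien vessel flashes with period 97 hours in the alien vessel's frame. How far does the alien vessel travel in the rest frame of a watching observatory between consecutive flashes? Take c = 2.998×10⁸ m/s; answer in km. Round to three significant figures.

γ = L₀/L = 476/344.1 = 1.38332.
β = √(1 − 1/γ²) = 0.69095. Lab-frame period = γτ = 1.38332×97 hours = 134.18 hours. Distance = βc × γτ = 0.69095 × 2.998×10⁸ m/s × 483048 s = 1.0006×10^14 m = 1.00×10^11 km.

1.00×10^11 km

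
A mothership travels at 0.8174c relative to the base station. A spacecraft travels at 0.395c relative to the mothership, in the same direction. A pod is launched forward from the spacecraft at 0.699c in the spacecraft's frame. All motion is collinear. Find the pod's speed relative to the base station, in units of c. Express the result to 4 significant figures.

First combine the pod and spacecraft (S''→S'): u₁ = (0.699 + 0.395)/(1 + 0.699×0.395) = 1.094/1.276105 = 0.8573.
Then combine with the mothership (S'→S): u = (0.8573 + 0.8174)/(1 + 0.8573×0.8174) = 1.6747/1.70075702 = 0.98468.

0.9847c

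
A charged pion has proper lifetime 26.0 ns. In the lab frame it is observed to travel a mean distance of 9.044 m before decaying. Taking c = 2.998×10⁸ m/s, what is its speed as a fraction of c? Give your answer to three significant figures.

Let x = d/(cτ) = 9.044 m / (2.998×10⁸ m/s × 2.600×10^-8 s) = 1.1603. Since d = βγcτ, x = βγ = β/√(1−β²).
Solving: β² = x²/(1+x²) = 1.3463/2.3463 = 0.573797, so β = 0.757.

0.757c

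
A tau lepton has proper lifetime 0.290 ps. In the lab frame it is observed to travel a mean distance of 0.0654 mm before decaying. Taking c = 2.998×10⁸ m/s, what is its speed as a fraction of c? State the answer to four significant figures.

Lab distance = (lab lifetime)·v = γτ·βc, so βγ = d/(cτ) = 6.540×10^-5/(2.998×10⁸ × 2.900×10^-13) = 0.75223.
With βγ = 0.75223: γ² = 1 + (βγ)² = 1.56585, and β = (βγ)/γ = 0.75223/1.25134 = 0.6011.

0.6011c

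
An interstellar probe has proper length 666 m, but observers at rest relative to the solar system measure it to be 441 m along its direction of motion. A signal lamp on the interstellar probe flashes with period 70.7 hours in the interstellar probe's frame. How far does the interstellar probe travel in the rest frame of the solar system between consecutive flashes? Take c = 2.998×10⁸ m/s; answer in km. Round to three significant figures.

8.64×10^10 km

Length contraction gives γ = L₀/L = 666/441 = 1.5102.
β = √(1 − 1/γ²) = 0.74936. Lab-frame period = γτ = 1.5102×70.7 hours = 106.77 hours. Distance = βc × γτ = 0.74936 × 2.998×10⁸ m/s × 384372 s = 8.6352×10^13 m = 8.64×10^10 km.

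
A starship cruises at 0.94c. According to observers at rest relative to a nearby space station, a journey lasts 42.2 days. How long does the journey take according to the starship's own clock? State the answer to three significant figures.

14.4 days

γ = 1/√(1 − β²) = 1/√(1 − 0.8836) = 1/√0.1164 = 1/0.341174 = 2.9311.
The moving clock records proper time: Δτ = Δt/γ = 42.2/2.9311 = 14.4 days.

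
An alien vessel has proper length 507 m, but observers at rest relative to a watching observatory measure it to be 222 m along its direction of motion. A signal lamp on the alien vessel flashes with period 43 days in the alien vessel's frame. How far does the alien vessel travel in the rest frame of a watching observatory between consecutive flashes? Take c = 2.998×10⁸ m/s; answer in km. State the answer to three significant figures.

2.29×10^12 km

Length contraction gives γ = L₀/L = 507/222 = 2.28378.
β = √(1 − 1/γ²) = 0.89904. Lab-frame period = γτ = 2.28378×43 days = 98.203 days. Distance = βc × γτ = 0.89904 × 2.998×10⁸ m/s × 8484739.2 s = 2.2869×10^15 m = 2.29×10^12 km.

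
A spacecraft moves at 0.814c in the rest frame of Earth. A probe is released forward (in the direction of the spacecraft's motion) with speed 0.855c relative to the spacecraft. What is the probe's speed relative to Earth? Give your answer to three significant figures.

Relativistic velocity addition: u = (u' + v)/(1 + u'v/c²), with u' = 0.855c and v = 0.814c.
Numerator: 0.855 + 0.814 = 1.669. Denominator: 1 + (0.855)(0.814) = 1.69597.
u = 1.669/1.69597 = 0.9841, so the speed is 0.984c.

0.984c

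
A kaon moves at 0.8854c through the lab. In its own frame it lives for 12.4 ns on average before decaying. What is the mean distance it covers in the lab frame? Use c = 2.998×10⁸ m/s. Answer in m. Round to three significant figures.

β² = 0.78393316, so γ = 1/√0.21606684 = 2.1513.
Lab-frame lifetime: Δt = γτ = 2.1513 × 12.4 ns = 26.676 ns.
Distance: d = vΔt = 0.8854 × 2.998×10⁸ m/s × 2.6676×10^-8 s = 7.08 m.

7.08 m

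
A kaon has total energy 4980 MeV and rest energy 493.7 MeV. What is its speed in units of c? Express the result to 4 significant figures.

0.9951c

γ = E/(mc²) = 4980/493.7 = 10.087.
β = √(1 − 1/γ²) = √(1 − 0.00982824) = √0.99017176 = 0.9951.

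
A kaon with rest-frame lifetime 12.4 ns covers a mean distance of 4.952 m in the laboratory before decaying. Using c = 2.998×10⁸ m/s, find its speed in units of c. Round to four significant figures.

0.7997c

Lab distance = (lab lifetime)·v = γτ·βc, so βγ = d/(cτ) = 4.952/(2.998×10⁸ × 1.240×10^-8) = 1.3321.
With βγ = 1.3321: γ² = 1 + (βγ)² = 2.77449, and β = (βγ)/γ = 1.3321/1.66568 = 0.7997.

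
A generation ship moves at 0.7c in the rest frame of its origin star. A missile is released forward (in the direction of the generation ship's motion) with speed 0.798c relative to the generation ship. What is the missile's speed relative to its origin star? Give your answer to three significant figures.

0.961c

In units of c, u = (u' + v)/(1 + u'v) with u' = 0.798 and v = 0.7.
Numerator: 0.798 + 0.7 = 1.498. Denominator: 1 + (0.798)(0.7) = 1.5586.
u = 1.498/1.5586 = 0.96112, so the speed is 0.961c.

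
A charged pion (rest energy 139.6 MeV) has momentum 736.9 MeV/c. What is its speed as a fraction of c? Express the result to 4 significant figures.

pc/(mc²) = 736.9/139.6 = 5.2787 = βγ = β/√(1−β²).
So β² = x²/(1 + x²) with x = 5.2787: x² = 27.8647, β² = 27.8647/28.8647 = 0.965356, β = 0.9825.

0.9825c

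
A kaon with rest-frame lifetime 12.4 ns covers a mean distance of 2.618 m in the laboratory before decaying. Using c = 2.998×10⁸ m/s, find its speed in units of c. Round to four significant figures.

d = βγcτ ⇒ βγ = d/(cτ) = 2.618 m / (3.71752 m) = 0.70423.
β = (βγ)/√(1+(βγ)²) = 0.70423/√1.49594 = 0.5758.

0.5758c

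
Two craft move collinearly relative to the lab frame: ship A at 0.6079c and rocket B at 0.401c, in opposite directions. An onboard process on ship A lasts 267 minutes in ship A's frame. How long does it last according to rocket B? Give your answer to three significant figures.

Transform ship A's velocity into rocket B's frame: (0.6079 + 0.401)/(1 + 0.6079·0.401) = 1.0089/1.2437679, so the relative speed is 0.81116c.
At |u| = 0.81116c, γ = (1 − 0.657981)^(−1/2) = 1.7099.
Ship A's interval is proper; time dilation gives Δt_B = γΔτ = 1.7099 × 267 minutes = 457 minutes.

457 minutes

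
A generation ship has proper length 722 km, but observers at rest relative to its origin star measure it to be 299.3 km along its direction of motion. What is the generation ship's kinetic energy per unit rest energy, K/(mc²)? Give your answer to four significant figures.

From L = L₀/γ: γ = 722/299.3 = 2.4123.
Since K = (γ−1)mc², K/(mc²) = 2.4123 − 1 = 1.412.

1.412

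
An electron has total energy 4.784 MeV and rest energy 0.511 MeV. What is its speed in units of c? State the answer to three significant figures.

0.994c

Total energy E = γmc² gives γ = 4.784/0.511 = 9.362.
Hence β = √(1 − 1/γ²) = √(1 − 0.0114094) = √0.9885906 = 0.994.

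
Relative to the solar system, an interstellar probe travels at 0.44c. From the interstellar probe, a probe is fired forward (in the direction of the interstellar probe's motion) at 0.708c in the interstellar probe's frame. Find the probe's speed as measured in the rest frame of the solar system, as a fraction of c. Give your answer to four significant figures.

0.8753c

In units of c, u = (u' + v)/(1 + u'v) with u' = 0.708 and v = 0.44.
Numerator: 0.708 + 0.44 = 1.148. Denominator: 1 + (0.708)(0.44) = 1.31152.
u = 1.148/1.31152 = 0.87532, so the speed is 0.8753c.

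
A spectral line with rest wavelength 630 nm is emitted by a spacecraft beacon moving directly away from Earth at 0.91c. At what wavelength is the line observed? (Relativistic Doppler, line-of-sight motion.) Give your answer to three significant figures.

2900 nm

Relativistic Doppler for wavelength: λ_obs = λ_src · √((1+β)/(1−β)).
With β = 0.91: factor = √(1.91/0.09) = 4.6068.
λ_obs = 630 × 4.6068 = 2900 nm.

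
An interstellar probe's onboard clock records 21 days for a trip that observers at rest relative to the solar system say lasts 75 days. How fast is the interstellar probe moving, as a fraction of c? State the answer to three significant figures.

γ = Δt/Δτ = 75/21 = 3.5714.
β = √(1 − 1/γ²) = √(1 − 0.0784013) = √0.9215987 = 0.960.

0.960c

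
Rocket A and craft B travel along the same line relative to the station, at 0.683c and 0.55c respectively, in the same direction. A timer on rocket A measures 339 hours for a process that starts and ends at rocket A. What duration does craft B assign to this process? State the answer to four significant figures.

347.0 hours

The velocity of rocket A relative to craft B is (0.683 − 0.55)c / (1 − 0.683×0.55) = 0.21302c; relative speed 0.21302c.
At |u| = 0.21302c, γ = (1 − 0.0453775)^(−1/2) = 1.0235.
The clock on rocket A records proper time, so craft B measures Δt = γΔτ = 1.0235 × 339 = 347.0 hours.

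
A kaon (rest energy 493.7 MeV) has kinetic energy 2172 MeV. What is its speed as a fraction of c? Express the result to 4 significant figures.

0.9827c

K = (γ−1)mc², so γ = 1 + 2172/493.7 = 5.3994.
Then v/c = √(1 − γ⁻²) = √(1 − 0.0343012) = √0.9656988 = 0.9827.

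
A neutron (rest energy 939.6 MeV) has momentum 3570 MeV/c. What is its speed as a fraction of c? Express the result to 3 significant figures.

pc/(mc²) = 3570/939.6 = 3.7995 = βγ = β/√(1−β²).
So β² = x²/(1 + x²) with x = 3.7995: x² = 14.4362, β² = 14.4362/15.4362 = 0.935217, β = 0.967.

0.967c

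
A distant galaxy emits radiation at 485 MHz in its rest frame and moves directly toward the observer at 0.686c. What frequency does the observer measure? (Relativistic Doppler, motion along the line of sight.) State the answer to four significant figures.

1124 MHz

Relativistic Doppler (source moving toward): f_obs = f_src · √((1+β)/(1−β)).
With β = 0.686: factor = √(1.686/0.314) = 2.3172.
f_obs = 485 × 2.3172 = 1124 MHz.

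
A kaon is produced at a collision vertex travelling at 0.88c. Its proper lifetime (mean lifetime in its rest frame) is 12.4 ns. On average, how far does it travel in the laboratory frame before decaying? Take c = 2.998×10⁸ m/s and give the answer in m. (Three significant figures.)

With β = 0.88, γ = 1/√(1 − 0.88²) = 1/√0.2256 = 2.1054.
Lab-frame lifetime: Δt = γτ = 2.1054 × 12.4 ns = 26.107 ns.
Distance: d = vΔt = 0.88 × 2.998×10⁸ m/s × 2.6107×10^-8 s = 6.89 m.

6.89 m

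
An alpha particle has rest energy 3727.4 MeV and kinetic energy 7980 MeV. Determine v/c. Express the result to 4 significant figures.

γ = 1 + K/(mc²) = 1 + 7980/3727.4 = 3.1409.
β = √(1 − 1/γ²) = √(1 − 0.101366) = √0.898634 = 0.9480.

0.9480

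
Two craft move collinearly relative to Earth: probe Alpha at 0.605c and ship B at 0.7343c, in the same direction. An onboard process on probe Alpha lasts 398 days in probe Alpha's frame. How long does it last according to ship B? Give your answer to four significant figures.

409.2 days

Transform probe Alpha's velocity into ship B's frame: (0.605 − 0.7343)/(1 − 0.605·0.7343) = −0.1293/0.5557485, so the relative speed is 0.23266c.
γ for this relative speed: γ = 1/√(1 − 0.0541307) = 1.0282.
The clock on probe Alpha records proper time, so ship B measures Δt = γΔτ = 1.0282 × 398 = 409.2 days.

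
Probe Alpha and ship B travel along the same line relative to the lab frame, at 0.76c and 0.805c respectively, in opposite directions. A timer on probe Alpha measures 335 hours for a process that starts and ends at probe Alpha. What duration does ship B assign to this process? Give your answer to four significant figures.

Speed of probe Alpha in ship B's frame: u = (v_A + v_B)/(1 + v_A v_B/c²) = (0.76 + 0.805)/(1 + 0.76×0.805) = 1.565/1.6118 = 0.97096; |u| = 0.97096c.
γ for this relative speed: γ = 1/√(1 − 0.942763) = 4.1799.
The clock on probe Alpha records proper time, so ship B measures Δt = γΔτ = 4.1799 × 335 = 1400 hours.

1400 hours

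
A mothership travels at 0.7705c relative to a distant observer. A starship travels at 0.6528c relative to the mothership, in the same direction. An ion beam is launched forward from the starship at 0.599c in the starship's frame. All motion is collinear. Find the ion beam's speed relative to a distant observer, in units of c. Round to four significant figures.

0.9864c

Compose velocities in two stages. Stage 1 (into S'): u₁ = (0.599+0.6528)/(1+0.599×0.6528) = 0.89991.
Stage 2 (into S): u = (0.89991+0.7705)/(1+0.89991×0.7705) = 0.98644, so the speed is 0.9864c.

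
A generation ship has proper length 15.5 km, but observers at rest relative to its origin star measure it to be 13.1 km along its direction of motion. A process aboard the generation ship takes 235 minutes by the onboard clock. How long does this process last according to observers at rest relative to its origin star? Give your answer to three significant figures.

278 minutes

γ = L₀/L = 15.5/13.1 = 1.18321.
The same γ dilates the second interval: 1.18321 × 235 minutes = 278 minutes.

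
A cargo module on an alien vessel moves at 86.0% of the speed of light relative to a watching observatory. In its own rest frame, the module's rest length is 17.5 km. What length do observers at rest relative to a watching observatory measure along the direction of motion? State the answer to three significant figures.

γ = 1/√(1 − β²) = 1/√(1 − 0.7396) = 1/√0.2604 = 1/0.510294 = 1.9597.
Length contraction: L = L₀/γ = 17.5/1.9597 = 8.93 km.

8.93 km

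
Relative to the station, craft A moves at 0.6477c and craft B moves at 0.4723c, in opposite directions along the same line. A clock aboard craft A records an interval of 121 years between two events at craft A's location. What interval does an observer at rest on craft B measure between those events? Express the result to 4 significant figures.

Speed of craft A in craft B's frame: u = (v_A + v_B)/(1 + v_A v_B/c²) = (0.6477 + 0.4723)/(1 + 0.6477×0.4723) = 1.12/1.30590871 = 0.85764; |u| = 0.85764c.
At |u| = 0.85764c, γ = (1 − 0.735546)^(−1/2) = 1.9446.
Craft A's interval is proper; time dilation gives Δt_B = γΔτ = 1.9446 × 121 years = 235.3 years.

235.3 years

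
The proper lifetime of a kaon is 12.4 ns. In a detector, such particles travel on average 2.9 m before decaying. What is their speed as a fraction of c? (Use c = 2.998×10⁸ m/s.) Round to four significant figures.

0.6151c

Let x = d/(cτ) = 2.900 m / (2.998×10⁸ m/s × 1.240×10^-8 s) = 0.78009. Since d = βγcτ, x = βγ = β/√(1−β²).
Solving: β² = x²/(1+x²) = 0.60854/1.60854 = 0.378318, so β = 0.6151.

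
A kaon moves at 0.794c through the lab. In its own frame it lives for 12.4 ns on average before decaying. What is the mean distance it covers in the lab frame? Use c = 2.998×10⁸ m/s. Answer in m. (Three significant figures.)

With β = 0.794, γ = 1/√(1 − 0.794²) = 1/√0.369564 = 1.645.
Lab-frame lifetime: Δt = γτ = 1.645 × 12.4 ns = 20.398 ns.
Distance: d = vΔt = 0.794 × 2.998×10⁸ m/s × 2.0398×10^-8 s = 4.86 m.

4.86 m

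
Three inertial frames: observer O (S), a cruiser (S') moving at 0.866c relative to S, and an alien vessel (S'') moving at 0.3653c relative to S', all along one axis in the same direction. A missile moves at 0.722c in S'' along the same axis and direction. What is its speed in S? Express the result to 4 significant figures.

First combine the missile and alien vessel (S''→S'): u₁ = (0.722 + 0.3653)/(1 + 0.722×0.3653) = 1.0873/1.2637466 = 0.86038.
Then combine with the cruiser (S'→S): u = (0.86038 + 0.866)/(1 + 0.86038×0.866) = 1.72638/1.74508908 = 0.98928.

0.9893c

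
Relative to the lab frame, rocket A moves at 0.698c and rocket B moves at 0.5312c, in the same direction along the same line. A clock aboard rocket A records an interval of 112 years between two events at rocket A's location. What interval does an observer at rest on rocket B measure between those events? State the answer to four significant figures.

116.2 years

Speed of rocket A in rocket B's frame: u = (v_A − v_B)/(1 − v_A v_B/c²) = (0.698 − 0.5312)/(1 − 0.698×0.5312) = 0.1668/0.6292224 = 0.26509; |u| = 0.26509c.
γ for this relative speed: γ = 1/√(1 − 0.0702727) = 1.0371.
The clock on rocket A records proper time, so rocket B measures Δt = γΔτ = 1.0371 × 112 = 116.2 years.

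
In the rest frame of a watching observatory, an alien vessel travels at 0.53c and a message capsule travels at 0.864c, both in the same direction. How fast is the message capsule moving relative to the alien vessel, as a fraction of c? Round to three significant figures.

0.616c

Transform to the alien vessel's frame: u' = (u − v)/(1 − uv/c²).
u' = (0.864 − 0.53)/(1 − 0.864×0.53) = 0.334/0.54208 = 0.61615.
Speed in the alien vessel's frame: 0.616c (in the same direction).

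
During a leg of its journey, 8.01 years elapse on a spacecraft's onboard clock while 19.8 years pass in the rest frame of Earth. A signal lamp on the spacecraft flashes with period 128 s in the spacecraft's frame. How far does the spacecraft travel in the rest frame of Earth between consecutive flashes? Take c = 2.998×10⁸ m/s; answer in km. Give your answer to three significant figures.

8.67×10^7 km

The time-dilation ratio gives γ = 19.8/8.01 = 2.47191.
β = √(1 − 1/γ²) = 0.91452. Lab-frame period = γτ = 2.47191×128 s = 316.4 s. Distance = βc × γτ = 0.91452 × 2.998×10⁸ m/s × 316.4 s = 8.6748×10^10 m = 8.67×10^7 km.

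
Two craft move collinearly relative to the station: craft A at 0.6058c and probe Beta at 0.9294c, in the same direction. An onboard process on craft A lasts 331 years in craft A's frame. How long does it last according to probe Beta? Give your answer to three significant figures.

493 years

Transform craft A's velocity into probe Beta's frame: (0.6058 − 0.9294)/(1 − 0.6058·0.9294) = −0.3236/0.43696948, so the relative speed is 0.74056c.
γ for this relative speed: γ = 1/√(1 − 0.548429) = 1.4881.
The clock on craft A records proper time, so probe Beta measures Δt = γΔτ = 1.4881 × 331 = 493 years.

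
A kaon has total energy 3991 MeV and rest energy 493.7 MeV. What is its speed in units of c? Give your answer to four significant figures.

Total energy E = γmc² gives γ = 3991/493.7 = 8.0839.
Hence β = √(1 − 1/γ²) = √(1 − 0.0153024) = √0.9846976 = 0.9923.

0.9923c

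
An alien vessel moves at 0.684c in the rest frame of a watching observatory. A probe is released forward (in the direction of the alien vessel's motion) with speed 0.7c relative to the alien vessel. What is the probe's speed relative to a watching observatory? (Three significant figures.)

Relativistic velocity addition: u = (u' + v)/(1 + u'v/c²), with u' = 0.7c and v = 0.684c.
Numerator: 0.7 + 0.684 = 1.384. Denominator: 1 + (0.7)(0.684) = 1.4788.
u = 1.384/1.4788 = 0.93589, so the speed is 0.936c.

0.936c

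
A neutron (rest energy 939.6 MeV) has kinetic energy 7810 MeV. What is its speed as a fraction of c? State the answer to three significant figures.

0.994c

K = (γ−1)mc², so γ = 1 + 7810/939.6 = 9.312.
Then v/c = √(1 − γ⁻²) = √(1 − 0.0115323) = √0.9884677 = 0.994.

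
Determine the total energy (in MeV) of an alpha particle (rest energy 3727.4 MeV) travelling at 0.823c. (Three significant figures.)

6560 MeV

γ = 1/√(1 − β²) = 1/√(1 − 0.677329) = 1/√0.322671 = 1/0.568041 = 1.7604.
Total energy: E = γmc² = 1.7604 × 3727.4 MeV = 6560 MeV.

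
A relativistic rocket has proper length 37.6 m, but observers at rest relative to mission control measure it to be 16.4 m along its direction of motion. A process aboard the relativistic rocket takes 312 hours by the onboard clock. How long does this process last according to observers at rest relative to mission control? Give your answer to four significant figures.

Length contraction gives γ = L₀/L = 37.6/16.4 = 2.29268.
Δt = γΔτ = 2.29268 × 312 = 715.3 hours.

715.3 hours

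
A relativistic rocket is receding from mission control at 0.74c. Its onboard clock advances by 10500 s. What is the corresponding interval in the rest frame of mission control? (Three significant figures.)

Lorentz factor: γ = (1 − 0.5476)^(−1/2) = 1.4868.
Time dilation: Δt = γ·Δτ = 1.4868 × 10500 = 15600 s.

15600 s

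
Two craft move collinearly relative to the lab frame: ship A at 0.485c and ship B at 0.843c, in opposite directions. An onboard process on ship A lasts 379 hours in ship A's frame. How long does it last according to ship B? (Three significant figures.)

Transform ship A's velocity into ship B's frame: (0.485 + 0.843)/(1 + 0.485·0.843) = 1.328/1.408855, so the relative speed is 0.94261c.
γ for this relative speed: γ = 1/√(1 − 0.888514) = 2.995.
Ship A's interval is proper; time dilation gives Δt_B = γΔτ = 2.995 × 379 hours = 1140 hours.

1140 hours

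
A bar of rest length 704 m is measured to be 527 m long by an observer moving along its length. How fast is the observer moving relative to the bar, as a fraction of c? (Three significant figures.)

Length contraction gives γ = L₀/L = 704/527 = 1.3359.
β = √(1 − 1/γ²) = √0.439659 = 0.663.

0.663c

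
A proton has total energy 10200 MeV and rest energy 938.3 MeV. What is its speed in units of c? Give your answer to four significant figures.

0.9958c

Total energy E = γmc² gives γ = 10200/938.3 = 10.871.
Hence β = √(1 − 1/γ²) = √(1 − 0.00846177) = √0.99153823 = 0.9958.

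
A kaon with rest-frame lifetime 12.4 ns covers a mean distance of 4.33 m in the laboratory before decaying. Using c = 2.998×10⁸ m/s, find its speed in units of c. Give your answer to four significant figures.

0.7587c

Lab distance = (lab lifetime)·v = γτ·βc, so βγ = d/(cτ) = 4.330/(2.998×10⁸ × 1.240×10^-8) = 1.1648.
With βγ = 1.1648: γ² = 1 + (βγ)² = 2.35676, and β = (βγ)/γ = 1.1648/1.53517 = 0.7587.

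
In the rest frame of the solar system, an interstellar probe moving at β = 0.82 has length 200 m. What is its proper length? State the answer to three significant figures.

349 m

β² = 0.6724, so γ = 1/√0.3276 = 1.7471.
Proper length: L₀ = γ·L = 1.7471 × 200 = 349 m.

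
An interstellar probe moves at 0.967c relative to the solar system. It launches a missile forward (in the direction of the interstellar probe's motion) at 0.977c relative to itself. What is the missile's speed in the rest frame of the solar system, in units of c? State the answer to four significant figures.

0.9996c

In units of c, u = (u' + v)/(1 + u'v) with u' = 0.977 and v = 0.967.
Numerator: 0.977 + 0.967 = 1.944. Denominator: 1 + (0.977)(0.967) = 1.944759.
u = 1.944/1.944759 = 0.99961, so the speed is 0.9996c.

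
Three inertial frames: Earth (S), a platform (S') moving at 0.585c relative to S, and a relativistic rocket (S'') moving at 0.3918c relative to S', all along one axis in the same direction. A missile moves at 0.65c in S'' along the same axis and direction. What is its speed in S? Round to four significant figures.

0.9526c

First combine the missile and relativistic rocket (S''→S'): u₁ = (0.65 + 0.3918)/(1 + 0.65×0.3918) = 1.0418/1.25467 = 0.83034.
Then combine with the platform (S'→S): u = (0.83034 + 0.585)/(1 + 0.83034×0.585) = 1.41534/1.4857489 = 0.95261.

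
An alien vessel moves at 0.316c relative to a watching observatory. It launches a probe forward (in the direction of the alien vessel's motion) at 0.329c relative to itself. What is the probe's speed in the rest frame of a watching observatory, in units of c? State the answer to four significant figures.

Relativistic velocity addition: u = (u' + v)/(1 + u'v/c²), with u' = 0.329c and v = 0.316c.
Numerator: 0.329 + 0.316 = 0.645. Denominator: 1 + (0.329)(0.316) = 1.103964.
u = 0.645/1.103964 = 0.58426, so the speed is 0.5843c.

0.5843c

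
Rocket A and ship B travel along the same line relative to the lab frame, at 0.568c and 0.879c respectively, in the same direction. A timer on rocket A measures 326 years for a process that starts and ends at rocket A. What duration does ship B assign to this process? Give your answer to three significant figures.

Speed of rocket A in ship B's frame: u = (v_A − v_B)/(1 − v_A v_B/c²) = (0.568 − 0.879)/(1 − 0.568×0.879) = −0.311/0.500728 = −0.6211; |u| = 0.6211c.
γ for this relative speed: γ = 1/√(1 − 0.385765) = 1.2759.
The clock on rocket A records proper time, so ship B measures Δt = γΔτ = 1.2759 × 326 = 416 years.

416 years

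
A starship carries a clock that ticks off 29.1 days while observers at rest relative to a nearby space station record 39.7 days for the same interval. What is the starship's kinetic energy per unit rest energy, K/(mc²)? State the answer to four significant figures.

The time-dilation ratio gives γ = 39.7/29.1 = 1.36426.
Since K = (γ−1)mc², K/(mc²) = 1.36426 − 1 = 0.3643.

0.3643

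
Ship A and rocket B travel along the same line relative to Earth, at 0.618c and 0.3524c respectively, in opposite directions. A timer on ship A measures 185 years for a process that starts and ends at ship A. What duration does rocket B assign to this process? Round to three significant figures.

306 years

Speed of ship A in rocket B's frame: u = (v_A + v_B)/(1 + v_A v_B/c²) = (0.618 + 0.3524)/(1 + 0.618×0.3524) = 0.9704/1.2177832 = 0.79686; |u| = 0.79686c.
γ for this relative speed: γ = 1/√(1 − 0.634986) = 1.6552.
Ship A's interval is proper; time dilation gives Δt_B = γΔτ = 1.6552 × 185 years = 306 years.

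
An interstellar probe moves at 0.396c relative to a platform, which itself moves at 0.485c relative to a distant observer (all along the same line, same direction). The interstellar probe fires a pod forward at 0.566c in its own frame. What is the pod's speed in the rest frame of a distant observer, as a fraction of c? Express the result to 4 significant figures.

First combine the pod and interstellar probe (S''→S'): u₁ = (0.566 + 0.396)/(1 + 0.566×0.396) = 0.962/1.224136 = 0.78586.
Then combine with the platform (S'→S): u = (0.78586 + 0.485)/(1 + 0.78586×0.485) = 1.27086/1.3811421 = 0.92015.

0.9202c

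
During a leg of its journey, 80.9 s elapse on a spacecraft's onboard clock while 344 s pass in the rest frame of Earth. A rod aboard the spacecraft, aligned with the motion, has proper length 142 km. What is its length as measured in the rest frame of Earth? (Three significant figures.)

From Δt = γΔτ: γ = 344/80.9 = 4.25216.
L = L₀/γ = 142/4.25216 = 33.4 km.

33.4 km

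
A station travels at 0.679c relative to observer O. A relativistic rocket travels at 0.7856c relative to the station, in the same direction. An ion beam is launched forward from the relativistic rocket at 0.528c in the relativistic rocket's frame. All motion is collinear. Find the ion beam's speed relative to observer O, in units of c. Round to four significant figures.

0.9859c

Compose velocities in two stages. Stage 1 (into S'): u₁ = (0.528+0.7856)/(1+0.528×0.7856) = 0.92847.
Stage 2 (into S): u = (0.92847+0.679)/(1+0.92847×0.679) = 0.98592, so the speed is 0.9859c.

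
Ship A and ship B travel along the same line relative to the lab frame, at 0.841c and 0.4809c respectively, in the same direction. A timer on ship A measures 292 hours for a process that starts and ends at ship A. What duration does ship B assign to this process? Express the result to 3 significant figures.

The velocity of ship A relative to ship B is (0.841 − 0.4809)c / (1 − 0.841×0.4809) = 0.60464c; relative speed 0.60464c.
At |u| = 0.60464c, γ = (1 − 0.36559)^(−1/2) = 1.2555.
The clock on ship A records proper time, so ship B measures Δt = γΔτ = 1.2555 × 292 = 367 hours.

367 hours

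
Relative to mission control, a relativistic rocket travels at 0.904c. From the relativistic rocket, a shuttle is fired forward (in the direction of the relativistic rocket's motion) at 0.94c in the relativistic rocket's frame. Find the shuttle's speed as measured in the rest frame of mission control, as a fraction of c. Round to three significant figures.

0.997c

In units of c, u = (u' + v)/(1 + u'v) with u' = 0.94 and v = 0.904.
Numerator: 0.94 + 0.904 = 1.844. Denominator: 1 + (0.94)(0.904) = 1.84976.
u = 1.844/1.84976 = 0.99689, so the speed is 0.997c.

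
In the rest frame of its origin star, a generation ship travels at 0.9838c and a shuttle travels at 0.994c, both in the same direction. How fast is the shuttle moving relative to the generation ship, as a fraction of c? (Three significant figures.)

0.461c

Transform to the generation ship's frame: u' = (u − v)/(1 − uv/c²).
u' = (0.994 − 0.9838)/(1 − 0.994×0.9838) = 0.0102/0.0221028 = 0.46148.
Speed in the generation ship's frame: 0.461c (in the same direction).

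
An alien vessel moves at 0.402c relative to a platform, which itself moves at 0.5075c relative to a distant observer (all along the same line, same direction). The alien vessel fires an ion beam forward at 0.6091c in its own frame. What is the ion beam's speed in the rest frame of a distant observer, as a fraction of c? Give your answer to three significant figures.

0.935c

Apply u = (u'+v)/(1+u'v) twice. Ion beam in the platform frame: (0.6091+0.402)/(1+0.6091·0.402) = 1.0111/1.2448582 = 0.81222c.
That velocity, transformed to the rest frame of a distant observer: (0.81222+0.5075)/(1+0.81222·0.5075) = 1.31972/1.41220165 = 0.93451c.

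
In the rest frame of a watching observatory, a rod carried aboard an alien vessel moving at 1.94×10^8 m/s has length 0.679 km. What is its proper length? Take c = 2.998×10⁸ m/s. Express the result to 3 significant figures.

0.891 km

β = v/c = (1.94×10^8 m/s)/(2.998×10⁸ m/s) = 0.647098.
γ = 1/√(1 − β²) = 1/√(1 − 0.4187358) = 1/√0.5812642 = 1/0.762407 = 1.3116.
Proper length: L₀ = γ·L = 1.3116 × 0.679 = 0.891 km.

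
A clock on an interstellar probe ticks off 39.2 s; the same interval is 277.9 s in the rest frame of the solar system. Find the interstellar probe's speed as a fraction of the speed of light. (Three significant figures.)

0.990c

γ = Δt/Δτ = 277.9/39.2 = 7.0893.
β = √(1 − 1/γ²) = √(1 − 0.0198973) = √0.9801027 = 0.990.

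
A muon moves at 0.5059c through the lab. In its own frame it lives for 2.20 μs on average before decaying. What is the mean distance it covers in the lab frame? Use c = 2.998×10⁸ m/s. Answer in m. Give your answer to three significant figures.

γ = 1/√(1 − β²) = 1/√(1 − 0.25593481) = 1/√0.74406519 = 1/0.862592 = 1.1593.
Lab-frame lifetime: Δt = γτ = 1.1593 × 2.20 μs = 2.5505 μs.
Distance: d = vΔt = 0.5059 × 2.998×10⁸ m/s × 2.5505×10^-6 s = 387 m.

387 m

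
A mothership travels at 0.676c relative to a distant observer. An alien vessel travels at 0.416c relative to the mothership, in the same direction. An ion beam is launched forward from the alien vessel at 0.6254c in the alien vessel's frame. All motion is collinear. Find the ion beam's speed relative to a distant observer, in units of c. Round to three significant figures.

Apply u = (u'+v)/(1+u'v) twice. Ion beam in the mothership frame: (0.6254+0.416)/(1+0.6254·0.416) = 1.0414/1.2601664 = 0.8264c.
That velocity, transformed to the rest frame of a distant observer: (0.8264+0.676)/(1+0.8264·0.676) = 1.5024/1.5586464 = 0.96391c.

0.964c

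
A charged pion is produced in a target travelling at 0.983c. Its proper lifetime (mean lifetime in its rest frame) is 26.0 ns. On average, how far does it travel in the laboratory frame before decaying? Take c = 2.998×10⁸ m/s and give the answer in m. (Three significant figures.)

Lorentz factor: γ = (1 − 0.966289)^(−1/2) = 5.4465.
Lab-frame lifetime: Δt = γτ = 5.4465 × 26.0 ns = 141.61 ns.
Distance: d = vΔt = 0.983 × 2.998×10⁸ m/s × 1.4161×10^-7 s = 41.7 m.

41.7 m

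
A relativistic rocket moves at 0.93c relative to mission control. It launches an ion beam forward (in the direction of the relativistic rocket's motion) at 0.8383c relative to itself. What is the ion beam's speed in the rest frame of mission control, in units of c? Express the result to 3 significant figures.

0.994c

Relativistic velocity addition: u = (u' + v)/(1 + u'v/c²), with u' = 0.8383c and v = 0.93c.
Numerator: 0.8383 + 0.93 = 1.7683. Denominator: 1 + (0.8383)(0.93) = 1.779619.
u = 1.7683/1.779619 = 0.99364, so the speed is 0.994c.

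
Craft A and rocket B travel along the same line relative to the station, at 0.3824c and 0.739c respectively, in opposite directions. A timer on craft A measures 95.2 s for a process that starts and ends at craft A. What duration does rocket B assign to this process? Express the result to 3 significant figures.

The velocity of craft A relative to rocket B is (0.3824 + 0.739)c / (1 + 0.3824×0.739) = 0.87432c; relative speed 0.87432c.
γ for this relative speed: γ = 1/√(1 − 0.764435) = 2.0604.
The clock on craft A records proper time, so rocket B measures Δt = γΔτ = 2.0604 × 95.2 = 196 s.

196 s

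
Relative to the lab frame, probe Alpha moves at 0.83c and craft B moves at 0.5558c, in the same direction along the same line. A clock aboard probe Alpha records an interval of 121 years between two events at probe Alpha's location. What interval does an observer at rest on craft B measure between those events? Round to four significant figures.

Speed of probe Alpha in craft B's frame: u = (v_A − v_B)/(1 − v_A v_B/c²) = (0.83 − 0.5558)/(1 − 0.83×0.5558) = 0.2742/0.538686 = 0.50902; |u| = 0.50902c.
γ for this relative speed: γ = 1/√(1 − 0.259101) = 1.1618.
Probe Alpha's interval is proper; time dilation gives Δt_B = γΔτ = 1.1618 × 121 years = 140.6 years.

140.6 years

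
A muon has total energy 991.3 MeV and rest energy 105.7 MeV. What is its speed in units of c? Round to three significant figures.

Total energy E = γmc² gives γ = 991.3/105.7 = 9.3784.
Hence β = √(1 − 1/γ²) = √(1 − 0.0113695) = √0.9886305 = 0.994.

0.994c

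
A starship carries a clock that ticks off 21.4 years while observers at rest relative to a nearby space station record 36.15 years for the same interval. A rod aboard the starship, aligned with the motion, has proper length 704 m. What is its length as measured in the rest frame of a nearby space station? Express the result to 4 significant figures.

416.8 m

From Δt = γΔτ: γ = 36.15/21.4 = 1.68925.
L = L₀/γ = 704/1.68925 = 416.8 m.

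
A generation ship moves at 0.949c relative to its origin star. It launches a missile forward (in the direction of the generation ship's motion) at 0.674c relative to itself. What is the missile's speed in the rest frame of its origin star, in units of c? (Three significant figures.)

Relativistic velocity addition: u = (u' + v)/(1 + u'v/c²), with u' = 0.674c and v = 0.949c.
Numerator: 0.674 + 0.949 = 1.623. Denominator: 1 + (0.674)(0.949) = 1.639626.
u = 1.623/1.639626 = 0.98986, so the speed is 0.990c.

0.990c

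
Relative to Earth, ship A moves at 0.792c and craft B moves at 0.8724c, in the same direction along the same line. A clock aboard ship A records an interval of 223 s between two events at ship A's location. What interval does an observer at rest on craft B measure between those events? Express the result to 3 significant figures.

231 s

Transform ship A's velocity into craft B's frame: (0.792 − 0.8724)/(1 − 0.792·0.8724) = −0.0804/0.3090592, so the relative speed is 0.26014c.
At |u| = 0.26014c, γ = (1 − 0.0676728)^(−1/2) = 1.0357.
Ship A's interval is proper; time dilation gives Δt_B = γΔτ = 1.0357 × 223 s = 231 s.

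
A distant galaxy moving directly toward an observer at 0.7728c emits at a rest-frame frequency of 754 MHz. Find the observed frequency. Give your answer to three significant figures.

2110 MHz

Relativistic Doppler (source moving toward): f_obs = f_src · √((1+β)/(1−β)).
With β = 0.7728: factor = √(1.7728/0.2272) = 2.7934.
f_obs = 754 × 2.7934 = 2110 MHz.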